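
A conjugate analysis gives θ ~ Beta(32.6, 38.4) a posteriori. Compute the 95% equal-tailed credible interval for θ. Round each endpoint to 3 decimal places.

Posterior: Beta(32.6, 38.4).
Equal-tailed 95% interval: the 0.025 and 0.975 quantiles of Beta(32.6, 38.4).
Posterior mean ≈ 0.459, SD ≈ 0.059; a Normal approximation gives roughly [0.344, 0.574].
Exact: F⁻¹(0.025) = 0.345; F⁻¹(0.975) = 0.575.

[0.345, 0.575]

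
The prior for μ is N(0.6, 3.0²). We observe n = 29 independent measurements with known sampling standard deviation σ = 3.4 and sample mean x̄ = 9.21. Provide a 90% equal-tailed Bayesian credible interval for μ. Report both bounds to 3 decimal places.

[7.829, 9.861]

Posterior precision = 1/3.0² + 29/3.4² = 0.1111 + 2.5087 = 2.6198, so posterior SD = 0.6178.
Posterior mean = (0.6/3.0² + 29·9.21/3.4²) / 2.6198 = 8.8448.
Interval: 8.8448 ± 1.645 × 0.6178 → [7.829, 9.861].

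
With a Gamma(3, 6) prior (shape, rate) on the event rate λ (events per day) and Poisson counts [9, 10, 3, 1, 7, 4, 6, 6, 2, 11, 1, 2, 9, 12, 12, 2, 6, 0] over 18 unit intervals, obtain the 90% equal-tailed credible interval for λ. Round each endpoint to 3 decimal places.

[3.736, 5.145]

Posterior: Gamma(3+103, 6+18) = Gamma(106, 24) (shape, rate).
Equal-tailed 90% interval: Gamma(106, 24) quantiles at 0.05 and 0.95.
Posterior mean ≈ 4.417, SD ≈ 0.429; a Normal approximation gives roughly [3.711, 5.122].
Exact: lower = 3.736; upper = 5.145.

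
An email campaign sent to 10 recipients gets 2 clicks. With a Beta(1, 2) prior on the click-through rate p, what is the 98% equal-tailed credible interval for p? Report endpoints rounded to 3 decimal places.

[0.039, 0.537]

Posterior: Beta(1+2, 2+8) = Beta(3, 10).
Equal-tailed 98% interval: the 0.01 and 0.99 quantiles of Beta(3, 10).
Posterior mean ≈ 0.231, SD ≈ 0.113; a Normal approximation gives roughly [-0.031, 0.493].
Exact: F⁻¹(0.01) = 0.039; F⁻¹(0.99) = 0.537.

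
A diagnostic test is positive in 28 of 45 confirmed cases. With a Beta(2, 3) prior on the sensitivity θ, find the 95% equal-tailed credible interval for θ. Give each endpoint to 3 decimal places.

[0.462, 0.730]

Posterior: Beta(2+28, 3+17) = Beta(30, 20).
Equal-tailed 95% interval: the 0.025 and 0.975 quantiles of Beta(30, 20).
Posterior mean ≈ 0.600, SD ≈ 0.069; a Normal approximation gives roughly [0.466, 0.734].
Exact: F⁻¹(0.025) = 0.462; F⁻¹(0.975) = 0.730.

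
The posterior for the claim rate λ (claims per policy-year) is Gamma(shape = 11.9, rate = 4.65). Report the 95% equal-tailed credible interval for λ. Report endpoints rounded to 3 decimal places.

[1.318, 4.205]

Posterior: Gamma(shape 11.9, rate 4.65).
Equal-tailed 95% interval: Gamma(11.9, 4.65) quantiles at 0.025 and 0.975.
Posterior mean ≈ 2.559, SD ≈ 0.742; a Normal approximation gives roughly [1.105, 4.013].
Exact: lower = 1.318; upper = 4.205.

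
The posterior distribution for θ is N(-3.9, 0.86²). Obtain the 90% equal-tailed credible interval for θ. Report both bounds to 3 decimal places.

The posterior is symmetric, so the 90% equal-tailed interval is θ = -3.9 ± z·0.86 with z = 1.645.
Half-width: 1.645 × 0.86 = 1.415.
-3.9 − 1.415 = -5.315; -3.9 + 1.415 = -2.485.

[-5.315, -2.485]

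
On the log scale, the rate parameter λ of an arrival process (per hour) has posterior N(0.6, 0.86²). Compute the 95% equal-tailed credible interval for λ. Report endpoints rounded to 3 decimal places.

On the log scale the 95% interval is 0.6 ± 1.960 × 0.86 = [-1.0856, 2.2856].
Exponentiate: [e^-1.0856, e^2.2856] = [0.338, 9.831].

[0.338, 9.831]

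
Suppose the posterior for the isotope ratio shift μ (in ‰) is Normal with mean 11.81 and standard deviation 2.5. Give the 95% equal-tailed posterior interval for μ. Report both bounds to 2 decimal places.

[6.91, 16.71]

The posterior is symmetric, so the 95% equal-tailed interval is μ = 11.81 ± z·2.5 with z = 1.960.
Half-width: 1.960 × 2.5 = 4.90.
11.81 − 4.90 = 6.91; 11.81 + 4.90 = 16.71.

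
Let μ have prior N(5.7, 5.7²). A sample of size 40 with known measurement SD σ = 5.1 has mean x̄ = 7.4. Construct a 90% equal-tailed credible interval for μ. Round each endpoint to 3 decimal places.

[6.053, 8.680]

Posterior precision = 1/5.7² + 40/5.1² = 0.0308 + 1.5379 = 1.5686, so posterior SD = 0.7984.
Posterior mean = (5.7/5.7² + 40·7.4/5.1²) / 1.5686 = 7.3666.
Interval: 7.3666 ± 1.645 × 0.7984 → [6.053, 8.680].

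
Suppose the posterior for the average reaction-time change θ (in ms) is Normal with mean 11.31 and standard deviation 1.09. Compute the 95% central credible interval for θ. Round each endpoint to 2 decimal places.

[9.17, 13.45]

The posterior is symmetric, so the 95% equal-tailed interval is θ = 11.31 ± z·1.09 with z = 1.960.
Half-width: 1.960 × 1.09 = 2.14.
11.31 − 2.14 = 9.17; 11.31 + 2.14 = 13.45.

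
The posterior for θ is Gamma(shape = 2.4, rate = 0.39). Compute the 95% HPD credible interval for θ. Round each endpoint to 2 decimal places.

[0.31, 13.93]

The posterior is unimodal and skewed, so the HPD interval has equal density at both endpoints and is the shortest 95% interval.
Solving f(0.31) = f(13.93) with F(13.93) − F(0.31) = 0.95 gives [0.31, 13.93].
For comparison, the equal-tailed interval is [0.97, 16.03]; the HPD is narrower and shifted toward the mode.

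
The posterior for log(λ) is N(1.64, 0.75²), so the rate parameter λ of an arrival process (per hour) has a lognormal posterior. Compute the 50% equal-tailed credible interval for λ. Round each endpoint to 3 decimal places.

On the log scale the 50% interval is 1.64 ± 0.674 × 0.75 = [1.1341, 2.1459].
Exponentiate: [e^1.1341, e^2.1459] = [3.108, 8.549].

[3.108, 8.549]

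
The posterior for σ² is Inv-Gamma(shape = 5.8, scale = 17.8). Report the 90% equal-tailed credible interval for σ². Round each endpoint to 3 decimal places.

Inverse-Gamma(5.8, 17.8) quantiles: F⁻¹(0.05) and F⁻¹(0.95).
Equivalently, 1/σ² ~ Gamma(5.8, rate = 17.8); invert its 0.95 and 0.05 quantiles.
Posterior mean ≈ 3.708, SD ≈ 1.902; a Normal approximation gives roughly [0.579, 6.837].
Exact: lower = 1.738; upper = 7.172.

[1.738, 7.172]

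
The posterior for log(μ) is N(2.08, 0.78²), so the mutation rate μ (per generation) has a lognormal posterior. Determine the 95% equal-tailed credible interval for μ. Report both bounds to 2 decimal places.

[1.74, 36.92]

On the log scale the 95% interval is 2.08 ± 1.960 × 0.78 = [0.5512, 3.6088].
Exponentiate: [e^0.5512, e^3.6088] = [1.74, 36.92].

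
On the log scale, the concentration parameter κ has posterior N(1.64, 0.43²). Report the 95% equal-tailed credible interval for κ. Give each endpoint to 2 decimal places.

On the log scale the 95% interval is 1.64 ± 1.960 × 0.43 = [0.7972, 2.4828].
Exponentiate: [e^0.7972, e^2.4828] = [2.22, 11.97].

[2.22, 11.97]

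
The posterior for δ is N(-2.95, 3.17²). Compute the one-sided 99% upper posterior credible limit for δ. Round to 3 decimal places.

Need U with P(δ ≤ U) = 0.99: U = -2.95 + z_{0.01}·3.17.
z = 2.326; U = -2.95 + 2.326 × 3.17 = 4.425.

4.425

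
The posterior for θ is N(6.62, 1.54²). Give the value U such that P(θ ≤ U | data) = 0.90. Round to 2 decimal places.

8.59

Need U with P(θ ≤ U) = 0.90: U = 6.62 + z_{0.1}·1.54.
z = 1.282; U = 6.62 + 1.282 × 1.54 = 8.59.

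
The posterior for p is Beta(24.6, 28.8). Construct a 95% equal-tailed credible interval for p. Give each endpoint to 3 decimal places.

[0.330, 0.594]

Posterior: Beta(24.6, 28.8).
Equal-tailed 95% interval: the 0.025 and 0.975 quantiles of Beta(24.6, 28.8).
Posterior mean ≈ 0.461, SD ≈ 0.068; a Normal approximation gives roughly [0.328, 0.593].
Exact: F⁻¹(0.025) = 0.330; F⁻¹(0.975) = 0.594.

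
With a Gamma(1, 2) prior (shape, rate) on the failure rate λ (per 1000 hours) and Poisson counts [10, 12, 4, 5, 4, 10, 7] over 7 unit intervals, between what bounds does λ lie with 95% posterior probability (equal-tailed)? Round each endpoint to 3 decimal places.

Posterior: Gamma(1+52, 2+7) = Gamma(53, 9) (shape, rate).
Equal-tailed 95% interval: Gamma(53, 9) quantiles at 0.025 and 0.975.
Posterior mean ≈ 5.889, SD ≈ 0.809; a Normal approximation gives roughly [4.303, 7.474].
Exact: lower = 4.411; upper = 7.577.

[4.411, 7.577]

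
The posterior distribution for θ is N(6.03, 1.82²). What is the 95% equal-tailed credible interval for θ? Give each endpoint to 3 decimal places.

[2.463, 9.597]

The posterior is symmetric, so the 95% equal-tailed interval is θ = 6.03 ± z·1.82 with z = 1.960.
Half-width: 1.960 × 1.82 = 3.567.
6.03 − 3.567 = 2.463; 6.03 + 3.567 = 9.597.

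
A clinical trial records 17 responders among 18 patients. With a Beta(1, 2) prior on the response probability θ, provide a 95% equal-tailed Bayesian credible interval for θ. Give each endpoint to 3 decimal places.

Posterior: Beta(1+17, 2+1) = Beta(18, 3).
Equal-tailed 95% interval: the 0.025 and 0.975 quantiles of Beta(18, 3).
Posterior mean ≈ 0.857, SD ≈ 0.075; a Normal approximation gives roughly [0.711, 1.003].
Exact: F⁻¹(0.025) = 0.683; F⁻¹(0.975) = 0.968.

[0.683, 0.968]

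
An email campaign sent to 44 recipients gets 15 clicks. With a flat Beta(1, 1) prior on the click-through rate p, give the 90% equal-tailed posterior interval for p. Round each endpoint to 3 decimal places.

Posterior: Beta(1+15, 1+29) = Beta(16, 30).
Equal-tailed 90% interval: the 0.05 and 0.95 quantiles of Beta(16, 30).
Posterior mean ≈ 0.348, SD ≈ 0.069; a Normal approximation gives roughly [0.234, 0.462].
Exact: F⁻¹(0.05) = 0.237; F⁻¹(0.95) = 0.466.

[0.237, 0.466]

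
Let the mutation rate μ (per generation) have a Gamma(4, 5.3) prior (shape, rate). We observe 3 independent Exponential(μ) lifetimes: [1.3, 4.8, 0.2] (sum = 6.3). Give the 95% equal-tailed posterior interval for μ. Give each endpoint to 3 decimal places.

[0.243, 1.126]

Posterior: Gamma(4+3, 5.3+6.3) = Gamma(7, 11.6) (shape, rate).
Equal-tailed 95% interval: Gamma(7, 11.6) quantiles at 0.025 and 0.975.
Posterior mean ≈ 0.603, SD ≈ 0.228; a Normal approximation gives roughly [0.156, 1.050].
Exact: lower = 0.243; upper = 1.126.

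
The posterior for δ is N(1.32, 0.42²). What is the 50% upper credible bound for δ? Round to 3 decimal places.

1.320

Need U with P(δ ≤ U) = 0.50: U = 1.32 + z_{0.5}·0.42.
z = 0.000; U = 1.32 + 0.000 × 0.42 = 1.320.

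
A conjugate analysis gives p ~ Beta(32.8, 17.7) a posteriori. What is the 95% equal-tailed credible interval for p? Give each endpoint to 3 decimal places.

Posterior: Beta(32.8, 17.7).
Equal-tailed 95% interval: the 0.025 and 0.975 quantiles of Beta(32.8, 17.7).
Posterior mean ≈ 0.650, SD ≈ 0.066; a Normal approximation gives roughly [0.519, 0.780].
Exact: F⁻¹(0.025) = 0.514; F⁻¹(0.975) = 0.774.

[0.514, 0.774]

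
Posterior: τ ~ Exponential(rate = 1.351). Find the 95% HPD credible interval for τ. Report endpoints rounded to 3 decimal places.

[0.000, 2.217]

The exponential density is strictly decreasing on [0, ∞), so the HPD interval is anchored at 0: [0, q] with P(τ ≤ q) = 0.95.
q = −ln(1 − 0.95) / 1.351 = 2.9957 / 1.351 = 2.217.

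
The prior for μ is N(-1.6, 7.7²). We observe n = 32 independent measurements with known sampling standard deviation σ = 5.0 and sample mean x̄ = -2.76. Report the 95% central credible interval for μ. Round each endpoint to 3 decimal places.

Posterior precision = 1/7.7² + 32/5.0² = 0.0169 + 1.2800 = 1.2969, so posterior SD = 0.8781.
Posterior mean = (-1.6/7.7² + 32·-2.76/5.0²) / 1.2969 = -2.7449.
Interval: -2.7449 ± 1.960 × 0.8781 → [-4.466, -1.024].

[-4.466, -1.024]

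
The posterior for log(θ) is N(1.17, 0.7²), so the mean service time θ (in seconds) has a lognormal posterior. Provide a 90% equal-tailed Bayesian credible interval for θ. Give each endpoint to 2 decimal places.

[1.02, 10.19]

On the log scale the 90% interval is 1.17 ± 1.645 × 0.7 = [0.0186, 2.3214].
Exponentiate: [e^0.0186, e^2.3214] = [1.02, 10.19].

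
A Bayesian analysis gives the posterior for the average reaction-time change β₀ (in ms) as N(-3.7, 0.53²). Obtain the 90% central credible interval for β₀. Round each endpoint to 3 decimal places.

The posterior is symmetric, so the 90% equal-tailed interval is β₀ = -3.7 ± z·0.53 with z = 1.645.
Half-width: 1.645 × 0.53 = 0.872.
-3.7 − 0.872 = -4.572; -3.7 + 0.872 = -2.828.

[-4.572, -2.828]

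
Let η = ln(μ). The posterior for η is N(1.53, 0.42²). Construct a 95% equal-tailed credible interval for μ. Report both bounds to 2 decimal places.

[2.03, 10.52]

On the log scale the 95% interval is 1.53 ± 1.960 × 0.42 = [0.7068, 2.3532].
Exponentiate: [e^0.7068, e^2.3532] = [2.03, 10.52].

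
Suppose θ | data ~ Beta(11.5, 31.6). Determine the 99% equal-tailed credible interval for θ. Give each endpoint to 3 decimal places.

[0.119, 0.455]

Posterior: Beta(11.5, 31.6).
Equal-tailed 99% interval: the 0.005 and 0.995 quantiles of Beta(11.5, 31.6).
Posterior mean ≈ 0.267, SD ≈ 0.067; a Normal approximation gives roughly [0.095, 0.438].
Exact: F⁻¹(0.005) = 0.119; F⁻¹(0.995) = 0.455.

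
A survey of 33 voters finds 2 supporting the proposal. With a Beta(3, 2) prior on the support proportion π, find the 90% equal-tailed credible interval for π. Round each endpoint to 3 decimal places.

Posterior: Beta(3+2, 2+31) = Beta(5, 33).
Equal-tailed 90% interval: the 0.05 and 0.95 quantiles of Beta(5, 33).
Posterior mean ≈ 0.132, SD ≈ 0.054; a Normal approximation gives roughly [0.043, 0.221].
Exact: F⁻¹(0.05) = 0.055; F⁻¹(0.95) = 0.231.

[0.055, 0.231]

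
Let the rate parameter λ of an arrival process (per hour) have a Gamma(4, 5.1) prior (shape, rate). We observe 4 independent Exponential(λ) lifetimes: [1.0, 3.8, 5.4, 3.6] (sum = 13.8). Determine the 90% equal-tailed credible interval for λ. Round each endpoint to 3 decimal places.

[0.211, 0.696]

Posterior: Gamma(4+4, 5.1+13.8) = Gamma(8, 18.9) (shape, rate).
Equal-tailed 90% interval: Gamma(8, 18.9) quantiles at 0.05 and 0.95.
Posterior mean ≈ 0.423, SD ≈ 0.150; a Normal approximation gives roughly [0.177, 0.669].
Exact: lower = 0.211; upper = 0.696.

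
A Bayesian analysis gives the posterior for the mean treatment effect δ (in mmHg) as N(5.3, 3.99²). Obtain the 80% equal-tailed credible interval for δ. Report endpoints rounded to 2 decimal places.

The posterior is symmetric, so the 80% equal-tailed interval is δ = 5.3 ± z·3.99 with z = 1.282.
Half-width: 1.282 × 3.99 = 5.11.
5.3 − 5.11 = 0.19; 5.3 + 5.11 = 10.41.

[0.19, 10.41]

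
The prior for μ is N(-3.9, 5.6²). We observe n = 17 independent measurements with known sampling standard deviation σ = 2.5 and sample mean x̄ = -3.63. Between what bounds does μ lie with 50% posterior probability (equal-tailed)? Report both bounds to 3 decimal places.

Posterior precision = 1/5.6² + 17/2.5² = 0.0319 + 2.7200 = 2.7519, so posterior SD = 0.6028.
Posterior mean = (-3.9/5.6² + 17·-3.63/2.5²) / 2.7519 = -3.6331.
Interval: -3.6331 ± 0.674 × 0.6028 → [-4.040, -3.227].

[-4.040, -3.227]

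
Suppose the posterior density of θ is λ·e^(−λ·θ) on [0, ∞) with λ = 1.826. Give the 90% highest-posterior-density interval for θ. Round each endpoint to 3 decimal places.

[0.000, 1.261]

The exponential density is strictly decreasing on [0, ∞), so the HPD interval is anchored at 0: [0, q] with P(θ ≤ q) = 0.90.
q = −ln(1 − 0.90) / 1.826 = 2.3026 / 1.826 = 1.261.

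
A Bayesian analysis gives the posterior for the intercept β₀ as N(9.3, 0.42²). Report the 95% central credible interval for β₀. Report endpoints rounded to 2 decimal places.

The posterior is symmetric, so the 95% equal-tailed interval is β₀ = 9.3 ± z·0.42 with z = 1.960.
Half-width: 1.960 × 0.42 = 0.82.
9.3 − 0.82 = 8.48; 9.3 + 0.82 = 10.12.

[8.48, 10.12]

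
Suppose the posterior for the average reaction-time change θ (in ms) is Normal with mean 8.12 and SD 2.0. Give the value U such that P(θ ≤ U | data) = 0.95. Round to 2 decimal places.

Need U with P(θ ≤ U) = 0.95: U = 8.12 + z_{0.05}·2.0.
z = 1.645; U = 8.12 + 1.645 × 2.0 = 11.41.

11.41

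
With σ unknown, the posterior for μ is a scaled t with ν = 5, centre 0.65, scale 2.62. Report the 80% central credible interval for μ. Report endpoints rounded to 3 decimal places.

[-3.217, 4.517]

The t_5 distribution is symmetric; the 80% interval is 0.65 ± t·2.62 with t_{0.9,5} = 1.476.
Half-width: 1.476 × 2.62 = 3.867.
0.65 − 3.867 = -3.217; 0.65 + 3.867 = 4.517.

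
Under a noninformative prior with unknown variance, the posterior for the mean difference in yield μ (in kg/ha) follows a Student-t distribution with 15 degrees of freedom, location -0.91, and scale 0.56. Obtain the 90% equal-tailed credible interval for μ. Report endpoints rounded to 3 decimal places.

[-1.892, 0.072]

The t_15 distribution is symmetric; the 90% interval is -0.91 ± t·0.56 with t_{0.95,15} = 1.753.
Half-width: 1.753 × 0.56 = 0.982.
-0.91 − 0.982 = -1.892; -0.91 + 0.982 = 0.072.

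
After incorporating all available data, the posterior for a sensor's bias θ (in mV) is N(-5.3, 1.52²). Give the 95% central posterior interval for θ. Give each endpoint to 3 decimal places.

[-8.279, -2.321]

The posterior is symmetric, so the 95% equal-tailed interval is θ = -5.3 ± z·1.52 with z = 1.960.
Half-width: 1.960 × 1.52 = 2.979.
-5.3 − 2.979 = -8.279; -5.3 + 2.979 = -2.321.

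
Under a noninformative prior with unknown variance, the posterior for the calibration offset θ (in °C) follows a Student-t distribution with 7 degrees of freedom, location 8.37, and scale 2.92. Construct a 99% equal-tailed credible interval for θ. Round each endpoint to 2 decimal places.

[-1.85, 18.59]

The t_7 distribution is symmetric; the 99% interval is 8.37 ± t·2.92 with t_{0.995,7} = 3.499.
Half-width: 3.499 × 2.92 = 10.22.
8.37 − 10.22 = -1.85; 8.37 + 10.22 = 18.59.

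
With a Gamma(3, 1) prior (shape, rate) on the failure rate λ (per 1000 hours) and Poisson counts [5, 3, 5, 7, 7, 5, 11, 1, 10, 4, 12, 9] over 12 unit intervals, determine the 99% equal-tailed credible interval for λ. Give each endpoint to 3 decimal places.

Posterior: Gamma(3+79, 1+12) = Gamma(82, 13) (shape, rate).
Equal-tailed 99% interval: Gamma(82, 13) quantiles at 0.005 and 0.995.
Posterior mean ≈ 6.308, SD ≈ 0.697; a Normal approximation gives roughly [4.513, 8.102].
Exact: lower = 4.658; upper = 8.246.

[4.658, 8.246]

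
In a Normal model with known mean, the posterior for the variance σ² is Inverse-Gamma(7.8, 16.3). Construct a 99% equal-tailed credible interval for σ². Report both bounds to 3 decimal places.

[0.968, 6.621]

Inverse-Gamma(7.8, 16.3) quantiles: F⁻¹(0.005) and F⁻¹(0.995).
Equivalently, 1/σ² ~ Gamma(7.8, rate = 16.3); invert its 0.995 and 0.005 quantiles.
Posterior mean ≈ 2.397, SD ≈ 0.995; a Normal approximation gives roughly [-0.167, 4.961].
Exact: lower = 0.968; upper = 6.621.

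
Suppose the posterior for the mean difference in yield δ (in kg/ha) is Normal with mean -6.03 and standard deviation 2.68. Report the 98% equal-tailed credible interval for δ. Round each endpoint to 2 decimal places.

[-12.26, 0.20]

The posterior is symmetric, so the 98% equal-tailed interval is δ = -6.03 ± z·2.68 with z = 2.326.
Half-width: 2.326 × 2.68 = 6.23.
-6.03 − 6.23 = -12.26; -6.03 + 6.23 = 0.20.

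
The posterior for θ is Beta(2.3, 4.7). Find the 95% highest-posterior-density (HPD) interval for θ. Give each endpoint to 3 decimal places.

[0.038, 0.645]

The posterior is unimodal and skewed, so the HPD interval has equal density at both endpoints and is the shortest 95% interval.
Solving f(0.038) = f(0.645) with F(0.645) − F(0.038) = 0.95 gives [0.038, 0.645].
For comparison, the equal-tailed interval is [0.062, 0.686]; the HPD is narrower and shifted toward the mode.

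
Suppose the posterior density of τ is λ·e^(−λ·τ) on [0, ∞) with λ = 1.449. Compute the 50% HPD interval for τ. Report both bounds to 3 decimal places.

[0.000, 0.478]

The exponential density is strictly decreasing on [0, ∞), so the HPD interval is anchored at 0: [0, q] with P(τ ≤ q) = 0.50.
q = −ln(1 − 0.50) / 1.449 = 0.6931 / 1.449 = 0.478.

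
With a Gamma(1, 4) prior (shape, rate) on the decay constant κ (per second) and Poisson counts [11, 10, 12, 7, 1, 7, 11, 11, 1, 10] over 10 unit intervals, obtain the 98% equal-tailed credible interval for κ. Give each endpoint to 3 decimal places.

Posterior: Gamma(1+81, 4+10) = Gamma(82, 14) (shape, rate).
Equal-tailed 98% interval: Gamma(82, 14) quantiles at 0.01 and 0.99.
Posterior mean ≈ 5.857, SD ≈ 0.647; a Normal approximation gives roughly [4.352, 7.362].
Exact: lower = 4.458; upper = 7.466.

[4.458, 7.466]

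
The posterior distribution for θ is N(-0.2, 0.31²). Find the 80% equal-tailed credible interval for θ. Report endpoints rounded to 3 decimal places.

The posterior is symmetric, so the 80% equal-tailed interval is θ = -0.2 ± z·0.31 with z = 1.282.
Half-width: 1.282 × 0.31 = 0.397.
-0.2 − 0.397 = -0.597; -0.2 + 0.397 = 0.197.

[-0.597, 0.197]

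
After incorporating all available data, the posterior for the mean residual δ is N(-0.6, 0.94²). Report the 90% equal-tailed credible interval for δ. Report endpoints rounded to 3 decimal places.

The posterior is symmetric, so the 90% equal-tailed interval is δ = -0.6 ± z·0.94 with z = 1.645.
Half-width: 1.645 × 0.94 = 1.546.
-0.6 − 1.546 = -2.146; -0.6 + 1.546 = 0.946.

[-2.146, 0.946]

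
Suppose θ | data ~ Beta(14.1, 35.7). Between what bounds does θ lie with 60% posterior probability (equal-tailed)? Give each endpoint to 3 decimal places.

Posterior: Beta(14.1, 35.7).
Equal-tailed 60% interval: the 0.2 and 0.8 quantiles of Beta(14.1, 35.7).
Posterior mean ≈ 0.283, SD ≈ 0.063; a Normal approximation gives roughly [0.230, 0.336].
Exact: F⁻¹(0.2) = 0.229; F⁻¹(0.8) = 0.336.

[0.229, 0.336]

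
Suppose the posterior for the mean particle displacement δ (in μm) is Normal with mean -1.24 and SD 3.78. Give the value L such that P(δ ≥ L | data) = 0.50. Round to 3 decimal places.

Need L with P(δ ≥ L) = 0.50: L = -1.24 − z_{0.5}·3.78.
z = 0.000; L = -1.24 − 0.000 × 3.78 = -1.240.

-1.240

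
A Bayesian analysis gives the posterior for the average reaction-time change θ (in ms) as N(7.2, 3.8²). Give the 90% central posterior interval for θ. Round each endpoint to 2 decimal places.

[0.95, 13.45]

The posterior is symmetric, so the 90% equal-tailed interval is θ = 7.2 ± z·3.8 with z = 1.645.
Half-width: 1.645 × 3.8 = 6.25.
7.2 − 6.25 = 0.95; 7.2 + 6.25 = 13.45.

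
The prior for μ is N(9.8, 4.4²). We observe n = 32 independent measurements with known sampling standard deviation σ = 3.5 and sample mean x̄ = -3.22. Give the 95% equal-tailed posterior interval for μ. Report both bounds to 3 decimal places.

[-4.168, -1.767]

Posterior precision = 1/4.4² + 32/3.5² = 0.0517 + 2.6122 = 2.6639, so posterior SD = 0.6127.
Posterior mean = (9.8/4.4² + 32·-3.22/3.5²) / 2.6639 = -2.9675.
Interval: -2.9675 ± 1.960 × 0.6127 → [-4.168, -1.767].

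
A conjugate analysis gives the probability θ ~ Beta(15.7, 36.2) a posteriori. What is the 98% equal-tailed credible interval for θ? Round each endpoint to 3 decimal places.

Posterior: Beta(15.7, 36.2).
Equal-tailed 98% interval: the 0.01 and 0.99 quantiles of Beta(15.7, 36.2).
Posterior mean ≈ 0.303, SD ≈ 0.063; a Normal approximation gives roughly [0.156, 0.449].
Exact: F⁻¹(0.01) = 0.168; F⁻¹(0.99) = 0.459.

[0.168, 0.459]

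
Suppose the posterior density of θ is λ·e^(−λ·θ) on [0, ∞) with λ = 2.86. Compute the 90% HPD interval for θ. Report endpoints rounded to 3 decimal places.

The exponential density is strictly decreasing on [0, ∞), so the HPD interval is anchored at 0: [0, q] with P(θ ≤ q) = 0.90.
q = −ln(1 − 0.90) / 2.86 = 2.3026 / 2.86 = 0.805.

[0.000, 0.805]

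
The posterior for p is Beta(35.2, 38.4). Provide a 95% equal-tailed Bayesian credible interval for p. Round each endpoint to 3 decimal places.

[0.366, 0.592]

Posterior: Beta(35.2, 38.4).
Equal-tailed 95% interval: the 0.025 and 0.975 quantiles of Beta(35.2, 38.4).
Posterior mean ≈ 0.478, SD ≈ 0.058; a Normal approximation gives roughly [0.365, 0.592].
Exact: F⁻¹(0.025) = 0.366; F⁻¹(0.975) = 0.592.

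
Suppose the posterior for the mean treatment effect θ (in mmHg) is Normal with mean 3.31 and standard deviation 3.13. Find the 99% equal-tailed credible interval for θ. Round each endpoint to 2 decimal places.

The posterior is symmetric, so the 99% equal-tailed interval is θ = 3.31 ± z·3.13 with z = 2.576.
Half-width: 2.576 × 3.13 = 8.06.
3.31 − 8.06 = -4.75; 3.31 + 8.06 = 11.37.

[-4.75, 11.37]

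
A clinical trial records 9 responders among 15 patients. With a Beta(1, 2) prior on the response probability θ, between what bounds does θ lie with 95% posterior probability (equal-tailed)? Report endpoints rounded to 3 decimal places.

[0.329, 0.770]

Posterior: Beta(1+9, 2+6) = Beta(10, 8).
Equal-tailed 95% interval: the 0.025 and 0.975 quantiles of Beta(10, 8).
Posterior mean ≈ 0.556, SD ≈ 0.114; a Normal approximation gives roughly [0.332, 0.779].
Exact: F⁻¹(0.025) = 0.329; F⁻¹(0.975) = 0.770.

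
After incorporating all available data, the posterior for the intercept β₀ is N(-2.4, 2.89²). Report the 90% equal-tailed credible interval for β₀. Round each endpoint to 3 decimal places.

[-7.154, 2.354]

The posterior is symmetric, so the 90% equal-tailed interval is β₀ = -2.4 ± z·2.89 with z = 1.645.
Half-width: 1.645 × 2.89 = 4.754.
-2.4 − 4.754 = -7.154; -2.4 + 4.754 = 2.354.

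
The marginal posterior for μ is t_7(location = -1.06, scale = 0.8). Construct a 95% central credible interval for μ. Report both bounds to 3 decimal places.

[-2.952, 0.832]

The t_7 distribution is symmetric; the 95% interval is -1.06 ± t·0.8 with t_{0.975,7} = 2.365.
Half-width: 2.365 × 0.8 = 1.892.
-1.06 − 1.892 = -2.952; -1.06 + 1.892 = 0.832.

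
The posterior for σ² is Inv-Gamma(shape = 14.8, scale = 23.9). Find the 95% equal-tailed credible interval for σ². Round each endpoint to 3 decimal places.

Inverse-Gamma(14.8, 23.9) quantiles: F⁻¹(0.025) and F⁻¹(0.975).
Equivalently, 1/σ² ~ Gamma(14.8, rate = 23.9); invert its 0.975 and 0.025 quantiles.
Posterior mean ≈ 1.732, SD ≈ 0.484; a Normal approximation gives roughly [0.783, 2.681].
Exact: lower = 1.028; upper = 2.898.

[1.028, 2.898]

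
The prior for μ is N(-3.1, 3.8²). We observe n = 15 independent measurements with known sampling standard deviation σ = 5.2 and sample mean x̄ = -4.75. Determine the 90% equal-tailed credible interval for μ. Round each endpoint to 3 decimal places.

[-6.649, -2.485]

Posterior precision = 1/3.8² + 15/5.2² = 0.0693 + 0.5547 = 0.6240, so posterior SD = 1.2659.
Posterior mean = (-3.1/3.8² + 15·-4.75/5.2²) / 0.6240 = -4.5669.
Interval: -4.5669 ± 1.645 × 1.2659 → [-6.649, -2.485].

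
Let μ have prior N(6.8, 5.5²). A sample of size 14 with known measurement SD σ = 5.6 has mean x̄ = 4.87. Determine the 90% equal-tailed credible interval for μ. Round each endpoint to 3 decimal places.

Posterior precision = 1/5.5² + 14/5.6² = 0.0331 + 0.4464 = 0.4795, so posterior SD = 1.4441.
Posterior mean = (6.8/5.5² + 14·4.87/5.6²) / 0.4795 = 5.0031.
Interval: 5.0031 ± 1.645 × 1.4441 → [2.628, 7.378].

[2.628, 7.378]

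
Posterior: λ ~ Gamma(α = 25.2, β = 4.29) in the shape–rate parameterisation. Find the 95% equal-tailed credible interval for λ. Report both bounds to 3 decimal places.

[3.809, 8.380]

Posterior: Gamma(shape 25.2, rate 4.29).
Equal-tailed 95% interval: Gamma(25.2, 4.29) quantiles at 0.025 and 0.975.
Posterior mean ≈ 5.874, SD ≈ 1.170; a Normal approximation gives roughly [3.581, 8.168].
Exact: lower = 3.809; upper = 8.380.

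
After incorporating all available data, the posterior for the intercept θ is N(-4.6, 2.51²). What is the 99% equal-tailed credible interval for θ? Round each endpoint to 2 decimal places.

The posterior is symmetric, so the 99% equal-tailed interval is θ = -4.6 ± z·2.51 with z = 2.576.
Half-width: 2.576 × 2.51 = 6.47.
-4.6 − 6.47 = -11.07; -4.6 + 6.47 = 1.87.

[-11.07, 1.87]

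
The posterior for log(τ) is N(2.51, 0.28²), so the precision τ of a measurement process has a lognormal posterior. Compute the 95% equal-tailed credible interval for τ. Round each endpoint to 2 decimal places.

[7.11, 21.30]

On the log scale the 95% interval is 2.51 ± 1.960 × 0.28 = [1.9612, 3.0588].
Exponentiate: [e^1.9612, e^3.0588] = [7.11, 21.30].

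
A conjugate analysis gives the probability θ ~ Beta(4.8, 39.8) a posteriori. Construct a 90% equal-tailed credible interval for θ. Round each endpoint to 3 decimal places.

[0.043, 0.192]

Posterior: Beta(4.8, 39.8).
Equal-tailed 90% interval: the 0.05 and 0.95 quantiles of Beta(4.8, 39.8).
Posterior mean ≈ 0.108, SD ≈ 0.046; a Normal approximation gives roughly [0.032, 0.183].
Exact: F⁻¹(0.05) = 0.043; F⁻¹(0.95) = 0.192.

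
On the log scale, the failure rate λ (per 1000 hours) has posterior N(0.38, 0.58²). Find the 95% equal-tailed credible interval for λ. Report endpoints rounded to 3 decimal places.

[0.469, 4.558]

On the log scale the 95% interval is 0.38 ± 1.960 × 0.58 = [-0.7568, 1.5168].
Exponentiate: [e^-0.7568, e^1.5168] = [0.469, 4.558].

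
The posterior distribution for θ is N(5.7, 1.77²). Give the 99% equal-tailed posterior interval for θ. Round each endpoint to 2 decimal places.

[1.14, 10.26]

The posterior is symmetric, so the 99% equal-tailed interval is θ = 5.7 ± z·1.77 with z = 2.576.
Half-width: 2.576 × 1.77 = 4.56.
5.7 − 4.56 = 1.14; 5.7 + 4.56 = 10.26.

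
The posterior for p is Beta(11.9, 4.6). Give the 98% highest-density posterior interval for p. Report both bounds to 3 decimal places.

[0.464, 0.936]

The posterior is unimodal and skewed, so the HPD interval has equal density at both endpoints and is the shortest 98% interval.
Solving f(0.464) = f(0.936) with F(0.936) − F(0.464) = 0.98 gives [0.464, 0.936].
For comparison, the equal-tailed interval is [0.444, 0.923]; the HPD is narrower and shifted toward the mode.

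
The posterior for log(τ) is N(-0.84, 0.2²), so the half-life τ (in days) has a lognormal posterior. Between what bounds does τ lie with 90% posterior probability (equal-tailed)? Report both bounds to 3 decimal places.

[0.311, 0.600]

On the log scale the 90% interval is -0.84 ± 1.645 × 0.2 = [-1.1690, -0.5110].
Exponentiate: [e^-1.1690, e^-0.5110] = [0.311, 0.600].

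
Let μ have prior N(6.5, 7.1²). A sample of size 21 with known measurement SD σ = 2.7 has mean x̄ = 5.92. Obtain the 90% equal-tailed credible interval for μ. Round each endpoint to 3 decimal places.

[4.958, 6.890]

Posterior precision = 1/7.1² + 21/2.7² = 0.0198 + 2.8807 = 2.9005, so posterior SD = 0.5872.
Posterior mean = (6.5/7.1² + 21·5.92/2.7²) / 2.9005 = 5.9240.
Interval: 5.9240 ± 1.645 × 0.5872 → [4.958, 6.890].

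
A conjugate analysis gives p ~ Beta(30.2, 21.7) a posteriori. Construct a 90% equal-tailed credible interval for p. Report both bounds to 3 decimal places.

Posterior: Beta(30.2, 21.7).
Equal-tailed 90% interval: the 0.05 and 0.95 quantiles of Beta(30.2, 21.7).
Posterior mean ≈ 0.582, SD ≈ 0.068; a Normal approximation gives roughly [0.470, 0.693].
Exact: F⁻¹(0.05) = 0.468; F⁻¹(0.95) = 0.692.

[0.468, 0.692]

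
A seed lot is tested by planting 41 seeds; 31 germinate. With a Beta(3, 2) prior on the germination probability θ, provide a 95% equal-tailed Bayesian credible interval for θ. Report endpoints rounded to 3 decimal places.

[0.605, 0.854]

Posterior: Beta(3+31, 2+10) = Beta(34, 12).
Equal-tailed 95% interval: the 0.025 and 0.975 quantiles of Beta(34, 12).
Posterior mean ≈ 0.739, SD ≈ 0.064; a Normal approximation gives roughly [0.614, 0.865].
Exact: F⁻¹(0.025) = 0.605; F⁻¹(0.975) = 0.854.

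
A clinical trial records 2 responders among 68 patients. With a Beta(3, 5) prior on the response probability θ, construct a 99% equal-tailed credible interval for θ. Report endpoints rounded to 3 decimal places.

[0.015, 0.159]

Posterior: Beta(3+2, 5+66) = Beta(5, 71).
Equal-tailed 99% interval: the 0.005 and 0.995 quantiles of Beta(5, 71).
Posterior mean ≈ 0.066, SD ≈ 0.028; a Normal approximation gives roughly [-0.007, 0.139].
Exact: F⁻¹(0.005) = 0.015; F⁻¹(0.995) = 0.159.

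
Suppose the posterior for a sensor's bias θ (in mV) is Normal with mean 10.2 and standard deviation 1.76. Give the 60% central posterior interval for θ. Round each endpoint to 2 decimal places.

[8.72, 11.68]

The posterior is symmetric, so the 60% equal-tailed interval is θ = 10.2 ± z·1.76 with z = 0.842.
Half-width: 0.842 × 1.76 = 1.48.
10.2 − 1.48 = 8.72; 10.2 + 1.48 = 11.68.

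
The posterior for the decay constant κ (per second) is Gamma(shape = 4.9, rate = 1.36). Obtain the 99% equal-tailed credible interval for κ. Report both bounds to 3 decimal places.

[0.761, 9.144]

Posterior: Gamma(shape 4.9, rate 1.36).
Equal-tailed 99% interval: Gamma(4.9, 1.36) quantiles at 0.005 and 0.995.
Posterior mean ≈ 3.603, SD ≈ 1.628; a Normal approximation gives roughly [-0.590, 7.795].
Exact: lower = 0.761; upper = 9.144.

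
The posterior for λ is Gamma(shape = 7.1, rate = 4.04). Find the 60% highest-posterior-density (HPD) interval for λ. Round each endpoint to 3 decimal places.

The posterior is unimodal and skewed, so the HPD interval has equal density at both endpoints and is the shortest 60% interval.
Solving f(1.047) = f(2.093) with F(2.093) − F(1.047) = 0.60 gives [1.047, 2.093].
For comparison, the equal-tailed interval is [1.192, 2.275]; the HPD is narrower and shifted toward the mode.

[1.047, 2.093]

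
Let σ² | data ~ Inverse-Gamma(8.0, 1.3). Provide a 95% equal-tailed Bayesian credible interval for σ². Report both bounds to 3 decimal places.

[0.090, 0.376]

Inverse-Gamma(8.0, 1.3) quantiles: F⁻¹(0.025) and F⁻¹(0.975).
Equivalently, 1/σ² ~ Gamma(8.0, rate = 1.3); invert its 0.975 and 0.025 quantiles.
Posterior mean ≈ 0.186, SD ≈ 0.076; a Normal approximation gives roughly [0.037, 0.334].
Exact: lower = 0.090; upper = 0.376.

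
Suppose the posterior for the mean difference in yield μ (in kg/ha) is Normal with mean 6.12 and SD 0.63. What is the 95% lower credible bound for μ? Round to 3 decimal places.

5.084

Need L with P(μ ≥ L) = 0.95: L = 6.12 − z_{0.05}·0.63.
z = 1.645; L = 6.12 − 1.645 × 0.63 = 5.084.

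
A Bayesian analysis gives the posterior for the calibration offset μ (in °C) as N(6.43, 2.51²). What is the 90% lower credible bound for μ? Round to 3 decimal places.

3.213

Need L with P(μ ≥ L) = 0.90: L = 6.43 − z_{0.1}·2.51.
z = 1.282; L = 6.43 − 1.282 × 2.51 = 3.213.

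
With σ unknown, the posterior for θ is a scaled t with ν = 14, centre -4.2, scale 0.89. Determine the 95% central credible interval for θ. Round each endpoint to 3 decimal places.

[-6.109, -2.291]

The t_14 distribution is symmetric; the 95% interval is -4.2 ± t·0.89 with t_{0.975,14} = 2.145.
Half-width: 2.145 × 0.89 = 1.909.
-4.2 − 1.909 = -6.109; -4.2 + 1.909 = -2.291.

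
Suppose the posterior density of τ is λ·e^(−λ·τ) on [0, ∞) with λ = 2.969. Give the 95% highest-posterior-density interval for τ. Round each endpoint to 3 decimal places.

[0.000, 1.009]

The exponential density is strictly decreasing on [0, ∞), so the HPD interval is anchored at 0: [0, q] with P(τ ≤ q) = 0.95.
q = −ln(1 − 0.95) / 2.969 = 2.9957 / 2.969 = 1.009.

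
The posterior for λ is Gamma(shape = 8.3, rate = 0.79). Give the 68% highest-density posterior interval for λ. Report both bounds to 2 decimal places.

The posterior is unimodal and skewed, so the HPD interval has equal density at both endpoints and is the shortest 68% interval.
Solving f(6.21) = f(13.12) with F(13.12) − F(6.21) = 0.68 gives [6.21, 13.12].
For comparison, the equal-tailed interval is [6.95, 14.06]; the HPD is narrower and shifted toward the mode.

[6.21, 13.12]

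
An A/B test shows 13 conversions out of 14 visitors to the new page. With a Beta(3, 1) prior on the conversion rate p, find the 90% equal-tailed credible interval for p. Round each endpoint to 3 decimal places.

Posterior: Beta(3+13, 1+1) = Beta(16, 2).
Equal-tailed 90% interval: the 0.05 and 0.95 quantiles of Beta(16, 2).
Posterior mean ≈ 0.889, SD ≈ 0.072; a Normal approximation gives roughly [0.770, 1.007].
Exact: F⁻¹(0.05) = 0.750; F⁻¹(0.95) = 0.979.

[0.750, 0.979]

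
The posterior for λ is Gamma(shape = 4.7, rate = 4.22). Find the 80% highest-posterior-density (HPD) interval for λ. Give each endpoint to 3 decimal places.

[0.407, 1.617]

The posterior is unimodal and skewed, so the HPD interval has equal density at both endpoints and is the shortest 80% interval.
Solving f(0.407) = f(1.617) with F(1.617) − F(0.407) = 0.80 gives [0.407, 1.617].
For comparison, the equal-tailed interval is [0.527, 1.802]; the HPD is narrower and shifted toward the mode.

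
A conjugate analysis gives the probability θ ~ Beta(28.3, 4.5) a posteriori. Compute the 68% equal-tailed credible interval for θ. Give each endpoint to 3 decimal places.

Posterior: Beta(28.3, 4.5).
Equal-tailed 68% interval: the 0.16 and 0.84 quantiles of Beta(28.3, 4.5).
Posterior mean ≈ 0.863, SD ≈ 0.059; a Normal approximation gives roughly [0.804, 0.922].
Exact: F⁻¹(0.16) = 0.804; F⁻¹(0.84) = 0.921.

[0.804, 0.921]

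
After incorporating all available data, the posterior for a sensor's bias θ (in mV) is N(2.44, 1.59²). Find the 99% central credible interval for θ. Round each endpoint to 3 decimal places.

[-1.656, 6.536]

The posterior is symmetric, so the 99% equal-tailed interval is θ = 2.44 ± z·1.59 with z = 2.576.
Half-width: 2.576 × 1.59 = 4.096.
2.44 − 4.096 = -1.656; 2.44 + 4.096 = 6.536.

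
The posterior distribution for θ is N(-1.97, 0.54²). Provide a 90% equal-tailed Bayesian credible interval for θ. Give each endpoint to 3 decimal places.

[-2.858, -1.082]

The posterior is symmetric, so the 90% equal-tailed interval is θ = -1.97 ± z·0.54 with z = 1.645.
Half-width: 1.645 × 0.54 = 0.888.
-1.97 − 0.888 = -2.858; -1.97 + 0.888 = -1.082.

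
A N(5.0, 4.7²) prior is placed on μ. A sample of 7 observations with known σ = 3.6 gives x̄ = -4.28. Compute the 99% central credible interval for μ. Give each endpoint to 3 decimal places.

Posterior precision = 1/4.7² + 7/3.6² = 0.0453 + 0.5401 = 0.5854, so posterior SD = 1.3070.
Posterior mean = (5.0/4.7² + 7·-4.28/3.6²) / 0.5854 = -3.5624.
Interval: -3.5624 ± 2.576 × 1.3070 → [-6.929, -0.196].

[-6.929, -0.196]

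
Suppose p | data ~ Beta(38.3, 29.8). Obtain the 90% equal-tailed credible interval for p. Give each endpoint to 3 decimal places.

Posterior: Beta(38.3, 29.8).
Equal-tailed 90% interval: the 0.05 and 0.95 quantiles of Beta(38.3, 29.8).
Posterior mean ≈ 0.562, SD ≈ 0.060; a Normal approximation gives roughly [0.464, 0.661].
Exact: F⁻¹(0.05) = 0.463; F⁻¹(0.95) = 0.660.

[0.463, 0.660]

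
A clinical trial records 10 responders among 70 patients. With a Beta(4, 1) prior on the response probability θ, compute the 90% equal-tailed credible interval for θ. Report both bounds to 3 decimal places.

Posterior: Beta(4+10, 1+60) = Beta(14, 61).
Equal-tailed 90% interval: the 0.05 and 0.95 quantiles of Beta(14, 61).
Posterior mean ≈ 0.187, SD ≈ 0.045; a Normal approximation gives roughly [0.113, 0.260].
Exact: F⁻¹(0.05) = 0.118; F⁻¹(0.95) = 0.265.

[0.118, 0.265]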